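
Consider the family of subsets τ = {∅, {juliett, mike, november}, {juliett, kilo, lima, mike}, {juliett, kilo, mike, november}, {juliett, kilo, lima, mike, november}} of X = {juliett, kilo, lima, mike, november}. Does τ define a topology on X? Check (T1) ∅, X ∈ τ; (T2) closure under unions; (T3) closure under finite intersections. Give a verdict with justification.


τ is NOT a topology on X.

Axiom (T1): ∅ ∈ τ? Yes; X ∈ τ? Yes.
Axiom (T2/T3): check pairwise unions and intersections of members of τ.
Counterexample for (T3): {juliett, mike, november} ∩ {juliett, kilo, lima, mike} = {juliett, mike} ∉ τ. Therefore τ is NOT a topology.


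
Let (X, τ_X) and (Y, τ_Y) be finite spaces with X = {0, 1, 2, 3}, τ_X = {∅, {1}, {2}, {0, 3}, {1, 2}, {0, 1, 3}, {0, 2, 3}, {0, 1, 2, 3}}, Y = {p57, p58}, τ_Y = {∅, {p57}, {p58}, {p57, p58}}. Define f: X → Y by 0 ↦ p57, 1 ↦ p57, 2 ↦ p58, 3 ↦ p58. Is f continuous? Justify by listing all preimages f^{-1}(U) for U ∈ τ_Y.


f is NOT continuous.

Compute f^{-1}(U) for each U ∈ τ_Y:
  U = ∅: f^{-1}(U) = ∅ ∈ τ_X ✓.
  U = {p57}: f^{-1}(U) = {0, 1} ∉ τ_X ✗.
  U = {p58}: f^{-1}(U) = {2, 3} ∉ τ_X ✗.
  U = {p57, p58}: f^{-1}(U) = {0, 1, 2, 3} ∈ τ_X ✓.
Found U = {p57} with f^{-1}(U) = {0, 1} not in τ_X. Therefore f is NOT continuous.


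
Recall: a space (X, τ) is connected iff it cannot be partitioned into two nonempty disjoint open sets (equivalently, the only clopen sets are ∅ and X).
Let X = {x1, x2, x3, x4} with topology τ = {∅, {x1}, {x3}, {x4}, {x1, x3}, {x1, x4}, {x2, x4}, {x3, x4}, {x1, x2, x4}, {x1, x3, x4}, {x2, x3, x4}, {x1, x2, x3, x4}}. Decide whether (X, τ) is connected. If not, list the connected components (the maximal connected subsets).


(X, τ) is disconnected; components = [{x1}, {x3}, {x2, x4}].

Find clopen sets (U ∈ τ with X ∖ U ∈ τ):
  U = ∅, X ∖ U = {x1, x2, x3, x4} — both open, so U is clopen.
  U = {x1}, X ∖ U = {x2, x3, x4} — both open, so U is clopen.
  U = {x3}, X ∖ U = {x1, x2, x4} — both open, so U is clopen.
  U = {x1, x3}, X ∖ U = {x2, x4} — both open, so U is clopen.
  U = {x2, x4}, X ∖ U = {x1, x3} — both open, so U is clopen.
  U = {x1, x2, x4}, X ∖ U = {x3} — both open, so U is clopen.
  U = {x2, x3, x4}, X ∖ U = {x1} — both open, so U is clopen.
  U = {x1, x2, x3, x4}, X ∖ U = ∅ — both open, so U is clopen.
Nontrivial clopen(s) exist: e.g. {x1, x3}. So (X, τ) is disconnected.
Compute connected components by grouping points that agree on all clopens:
  component: {x1}
  component: {x3}
  component: {x2, x4}


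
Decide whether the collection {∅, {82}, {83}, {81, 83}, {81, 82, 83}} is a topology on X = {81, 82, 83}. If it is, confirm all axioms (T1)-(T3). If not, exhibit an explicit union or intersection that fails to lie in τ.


τ is NOT a topology on X.

Axiom (T1): ∅ ∈ τ? Yes; X ∈ τ? Yes.
Axiom (T2/T3): check pairwise unions and intersections of members of τ.
Counterexample for (T2): {82} ∪ {83} = {82, 83} ∉ τ. Therefore τ is NOT a topology.


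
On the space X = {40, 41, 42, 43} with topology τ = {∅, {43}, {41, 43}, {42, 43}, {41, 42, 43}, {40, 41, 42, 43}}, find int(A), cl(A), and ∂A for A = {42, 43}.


int(A) = {42, 43}, cl(A) = {40, 41, 42, 43}, ∂A = {40, 41}.

Closed sets in (X, τ) are complements of opens:
  closed(X, τ) = {∅, {40}, {40, 41}, {40, 42}, {40, 41, 42}, {40, 41, 42, 43}}.
int(A) = ⋃ {U ∈ τ : U ⊆ A}. Opens contained in A: ∅, {43}, {42, 43}.
Taking the union of these: int(A) = {42, 43}.
cl(A) = ⋂ {C closed : A ⊆ C}. Closed sets containing A: {40, 41, 42, 43}.
Intersecting these: cl(A) = {40, 41, 42, 43}.
∂A = cl(A) ∖ int(A) = {40, 41, 42, 43} ∖ {42, 43} = {40, 41}.


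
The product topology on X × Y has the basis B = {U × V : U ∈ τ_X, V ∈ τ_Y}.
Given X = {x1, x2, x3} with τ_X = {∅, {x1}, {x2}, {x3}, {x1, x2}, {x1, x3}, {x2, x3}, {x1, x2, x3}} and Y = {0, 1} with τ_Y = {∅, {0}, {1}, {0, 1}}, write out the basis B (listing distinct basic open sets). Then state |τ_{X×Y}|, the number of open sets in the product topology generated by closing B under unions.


Basis B = {∅ × ∅, {x1} × {0}, {x1} × {1}, {x2} × {0}, {x2} × {1}, {x3} × {0}, {x3} × {1}, {x1} × {0, 1}, {x1, x2} × {0}, {x1, x3} × {0}, {x1, x2} × {1}, {x1, x3} × {1}, {x2} × {0, 1}, {x2, x3} × {0}, {x2, x3} × {1}, {x3} × {0, 1}, {x1, x2, x3} × {0}, {x1, x2, x3} × {1}, {x1, x2} × {0, 1}, {x1, x3} × {0, 1}, {x2, x3} × {0, 1}, {x1, x2, x3} × {0, 1}}; |τ_{X×Y}| = 64.

Enumerate products U × V with U ∈ τ_X, V ∈ τ_Y (deduplicated):
  ∅ × ∅ = {} (∅)
  {x1} × {0} = {(x1,0)}
  {x1} × {1} = {(x1,1)}
  {x2} × {0} = {(x2,0)}
  {x2} × {1} = {(x2,1)}
  {x3} × {0} = {(x3,0)}
  {x3} × {1} = {(x3,1)}
  {x1} × {0, 1} = {(x1,0), (x1,1)}
  {x1, x2} × {0} = {(x1,0), (x2,0)}
  {x1, x3} × {0} = {(x1,0), (x3,0)}
  {x1, x2} × {1} = {(x1,1), (x2,1)}
  {x1, x3} × {1} = {(x1,1), (x3,1)}
  {x2} × {0, 1} = {(x2,0), (x2,1)}
  {x2, x3} × {0} = {(x2,0), (x3,0)}
  {x2, x3} × {1} = {(x2,1), (x3,1)}
  {x3} × {0, 1} = {(x3,0), (x3,1)}
  {x1, x2, x3} × {0} = {(x1,0), (x2,0), (x3,0)}
  {x1, x2, x3} × {1} = {(x1,1), (x2,1), (x3,1)}
  {x1, x2} × {0, 1} = {(x1,0), (x1,1), (x2,0), (x2,1)}
  {x1, x3} × {0, 1} = {(x1,0), (x1,1), (x3,0), (x3,1)}
  {x2, x3} × {0, 1} = {(x2,0), (x2,1), (x3,0), (x3,1)}
  {x1, x2, x3} × {0, 1} = {(x1,0), (x1,1), (x2,0), (x2,1), (x3,0), (x3,1)}
These 22 distinct sets form the basis B.
Close under arbitrary unions to get τ_{X×Y}; counting gives |τ_{X×Y}| = 64.


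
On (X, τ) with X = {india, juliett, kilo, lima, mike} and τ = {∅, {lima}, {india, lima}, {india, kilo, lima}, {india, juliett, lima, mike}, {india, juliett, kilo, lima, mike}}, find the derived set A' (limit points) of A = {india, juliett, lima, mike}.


A' = {india, juliett, kilo, mike}

For each x ∈ X, list the open sets U ∈ τ with x ∈ U, then check whether U ∩ (A ∖ {x}) ≠ ∅ for every such U.
  x = india: opens ∋ x are {india, lima}, {india, kilo, lima}, {india, juliett, lima, mike}, {india, juliett, kilo, lima, mike}; each meets A ∖ {india}, so x IS a limit point.
  x = juliett: opens ∋ x are {india, juliett, lima, mike}, {india, juliett, kilo, lima, mike}; each meets A ∖ {juliett}, so x IS a limit point.
  x = kilo: opens ∋ x are {india, kilo, lima}, {india, juliett, kilo, lima, mike}; each meets A ∖ {kilo}, so x IS a limit point.
  x = lima: open {lima} ∋ x has {lima} ∩ (A ∖ {lima}) = ∅, so x is NOT a limit point.
  x = mike: opens ∋ x are {india, juliett, lima, mike}, {india, juliett, kilo, lima, mike}; each meets A ∖ {mike}, so x IS a limit point.
Collecting: A' = {india, juliett, kilo, mike}.


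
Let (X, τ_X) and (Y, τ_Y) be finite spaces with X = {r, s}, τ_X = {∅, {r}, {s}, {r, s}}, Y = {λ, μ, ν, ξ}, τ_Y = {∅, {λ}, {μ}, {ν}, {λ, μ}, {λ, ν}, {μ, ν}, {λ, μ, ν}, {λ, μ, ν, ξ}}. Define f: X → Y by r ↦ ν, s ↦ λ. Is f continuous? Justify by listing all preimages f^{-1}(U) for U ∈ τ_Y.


f IS continuous.

Compute f^{-1}(U) for each U ∈ τ_Y:
  U = ∅: f^{-1}(U) = ∅ ∈ τ_X ✓.
  U = {λ}: f^{-1}(U) = {s} ∈ τ_X ✓.
  U = {μ}: f^{-1}(U) = ∅ ∈ τ_X ✓.
  U = {ν}: f^{-1}(U) = {r} ∈ τ_X ✓.
  U = {λ, μ}: f^{-1}(U) = {s} ∈ τ_X ✓.
  U = {λ, ν}: f^{-1}(U) = {r, s} ∈ τ_X ✓.
  U = {μ, ν}: f^{-1}(U) = {r} ∈ τ_X ✓.
  U = {λ, μ, ν}: f^{-1}(U) = {r, s} ∈ τ_X ✓.
  U = {λ, μ, ν, ξ}: f^{-1}(U) = {r, s} ∈ τ_X ✓.
Every preimage lies in τ_X, so f IS continuous.


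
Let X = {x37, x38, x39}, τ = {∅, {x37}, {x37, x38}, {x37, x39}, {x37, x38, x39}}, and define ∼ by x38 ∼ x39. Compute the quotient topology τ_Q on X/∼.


X/∼ = {[x37], [x38=x39]}; |τ_Q| = 3.

Equivalence classes: [x37], [x38=x39].
Quotient map π: X → X/∼ sends x37 ↦ [x37], x38 ↦ [x38=x39], x39 ↦ [x38=x39].
For each subset V ⊆ X/∼, compute π^{-1}(V) ⊆ X and check whether π^{-1}(V) ∈ τ. V is open in τ_Q iff π^{-1}(V) ∈ τ.
  V = {}: π^{-1}(V) = ∅ ∈ τ ✓.
  V = {[x37]}: π^{-1}(V) = {x37} ∈ τ ✓.
  V = {[x38=x39]}: π^{-1}(V) = {x38, x39} ∉ τ ✗.
  V = {[x37], [x38=x39]}: π^{-1}(V) = {x37, x38, x39} ∈ τ ✓.
Open sets in the quotient: τ_Q = {{}, {[x37]}, {[x37], [x38=x39]}} (3 elements).


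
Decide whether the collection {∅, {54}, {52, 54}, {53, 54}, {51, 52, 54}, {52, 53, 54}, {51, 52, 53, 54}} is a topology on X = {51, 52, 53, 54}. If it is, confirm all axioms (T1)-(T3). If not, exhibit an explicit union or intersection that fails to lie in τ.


τ IS a topology on X.

Axiom (T1): ∅ ∈ τ? Yes; X ∈ τ? Yes.
Axiom (T2/T3): check pairwise unions and intersections of members of τ.
All pairwise intersections and unions checked — each lies in τ. Therefore τ satisfies (T1), (T2), (T3): it IS a topology on X.


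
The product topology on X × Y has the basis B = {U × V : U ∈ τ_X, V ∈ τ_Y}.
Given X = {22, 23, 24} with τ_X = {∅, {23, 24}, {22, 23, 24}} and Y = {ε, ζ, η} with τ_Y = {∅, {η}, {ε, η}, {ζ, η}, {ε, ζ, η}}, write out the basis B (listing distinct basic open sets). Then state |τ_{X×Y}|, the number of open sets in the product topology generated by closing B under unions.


Basis B = {∅ × ∅, {23, 24} × {η}, {22, 23, 24} × {η}, {23, 24} × {ε, η}, {23, 24} × {ζ, η}, {22, 23, 24} × {ε, η}, {22, 23, 24} × {ζ, η}, {23, 24} × {ε, ζ, η}, {22, 23, 24} × {ε, ζ, η}}; |τ_{X×Y}| = 14.

Enumerate products U × V with U ∈ τ_X, V ∈ τ_Y (deduplicated):
  ∅ × ∅ = {} (∅)
  {23, 24} × {η} = {(23,η), (24,η)}
  {22, 23, 24} × {η} = {(22,η), (23,η), (24,η)}
  {23, 24} × {ε, η} = {(23,ε), (23,η), (24,ε), (24,η)}
  {23, 24} × {ζ, η} = {(23,ζ), (23,η), (24,ζ), (24,η)}
  {22, 23, 24} × {ε, η} = {(22,ε), (22,η), (23,ε), (23,η), (24,ε), (24,η)}
  {22, 23, 24} × {ζ, η} = {(22,ζ), (22,η), (23,ζ), (23,η), (24,ζ), (24,η)}
  {23, 24} × {ε, ζ, η} = {(23,ε), (23,ζ), (23,η), (24,ε), (24,ζ), (24,η)}
  {22, 23, 24} × {ε, ζ, η} = {(22,ε), (22,ζ), (22,η), (23,ε), (23,ζ), (23,η), (24,ε), (24,ζ), (24,η)}
These 9 distinct sets form the basis B.
Close under arbitrary unions to get τ_{X×Y}; counting gives |τ_{X×Y}| = 14.


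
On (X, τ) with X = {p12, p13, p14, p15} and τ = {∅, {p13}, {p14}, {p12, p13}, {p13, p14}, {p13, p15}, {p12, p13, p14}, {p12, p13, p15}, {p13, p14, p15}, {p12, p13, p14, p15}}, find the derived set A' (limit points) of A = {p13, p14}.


A' = {p12, p15}

For each x ∈ X, list the open sets U ∈ τ with x ∈ U, then check whether U ∩ (A ∖ {x}) ≠ ∅ for every such U.
  x = p12: opens ∋ x are {p12, p13}, {p12, p13, p14}, {p12, p13, p15}, {p12, p13, p14, p15}; each meets A ∖ {p12}, so x IS a limit point.
  x = p13: open {p13} ∋ x has {p13} ∩ (A ∖ {p13}) = ∅, so x is NOT a limit point.
  x = p14: open {p14} ∋ x has {p14} ∩ (A ∖ {p14}) = ∅, so x is NOT a limit point.
  x = p15: opens ∋ x are {p13, p15}, {p12, p13, p15}, {p13, p14, p15}, {p12, p13, p14, p15}; each meets A ∖ {p15}, so x IS a limit point.
Collecting: A' = {p12, p15}.


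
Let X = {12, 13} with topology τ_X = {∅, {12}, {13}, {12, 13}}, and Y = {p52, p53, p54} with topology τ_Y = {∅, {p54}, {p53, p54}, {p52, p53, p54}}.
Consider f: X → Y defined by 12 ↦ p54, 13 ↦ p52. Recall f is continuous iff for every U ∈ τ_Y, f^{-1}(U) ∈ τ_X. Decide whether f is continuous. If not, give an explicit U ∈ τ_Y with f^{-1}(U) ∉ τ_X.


f IS continuous.

Compute f^{-1}(U) for each U ∈ τ_Y:
  U = ∅: f^{-1}(U) = ∅ ∈ τ_X ✓.
  U = {p54}: f^{-1}(U) = {12} ∈ τ_X ✓.
  U = {p53, p54}: f^{-1}(U) = {12} ∈ τ_X ✓.
  U = {p52, p53, p54}: f^{-1}(U) = {12, 13} ∈ τ_X ✓.
Every preimage lies in τ_X, so f IS continuous.


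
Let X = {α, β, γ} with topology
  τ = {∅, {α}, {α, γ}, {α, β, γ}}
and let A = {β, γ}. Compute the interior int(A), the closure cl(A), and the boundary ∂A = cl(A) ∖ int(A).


int(A) = ∅, cl(A) = {β, γ}, ∂A = {β, γ}.

Closed sets in (X, τ) are complements of opens:
  closed(X, τ) = {∅, {β}, {β, γ}, {α, β, γ}}.
int(A) = ⋃ {U ∈ τ : U ⊆ A}. Opens contained in A: ∅.
Taking the union of these: int(A) = ∅.
cl(A) = ⋂ {C closed : A ⊆ C}. Closed sets containing A: {β, γ}, {α, β, γ}.
Intersecting these: cl(A) = {β, γ}.
∂A = cl(A) ∖ int(A) = {β, γ} ∖ ∅ = {β, γ}.


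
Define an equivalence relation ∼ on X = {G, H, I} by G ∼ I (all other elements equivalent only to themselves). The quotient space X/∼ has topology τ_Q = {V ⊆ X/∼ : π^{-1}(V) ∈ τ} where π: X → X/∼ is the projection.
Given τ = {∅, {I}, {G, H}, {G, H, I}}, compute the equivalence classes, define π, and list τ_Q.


X/∼ = {[G=I], [H]}; |τ_Q| = 2.

Equivalence classes: [G=I], [H].
Quotient map π: X → X/∼ sends G ↦ [G=I], H ↦ [H], I ↦ [G=I].
For each subset V ⊆ X/∼, compute π^{-1}(V) ⊆ X and check whether π^{-1}(V) ∈ τ. V is open in τ_Q iff π^{-1}(V) ∈ τ.
  V = {}: π^{-1}(V) = ∅ ∈ τ ✓.
  V = {[G=I]}: π^{-1}(V) = {G, I} ∉ τ ✗.
  V = {[H]}: π^{-1}(V) = {H} ∉ τ ✗.
  V = {[G=I], [H]}: π^{-1}(V) = {G, H, I} ∈ τ ✓.
Open sets in the quotient: τ_Q = {{}, {[G=I], [H]}} (2 elements).


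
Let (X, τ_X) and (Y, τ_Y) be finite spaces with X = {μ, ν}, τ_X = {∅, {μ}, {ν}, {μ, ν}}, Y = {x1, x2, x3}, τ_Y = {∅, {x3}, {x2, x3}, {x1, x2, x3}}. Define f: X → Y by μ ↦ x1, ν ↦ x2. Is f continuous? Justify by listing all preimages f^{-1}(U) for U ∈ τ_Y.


f IS continuous.

Compute f^{-1}(U) for each U ∈ τ_Y:
  U = ∅: f^{-1}(U) = ∅ ∈ τ_X ✓.
  U = {x3}: f^{-1}(U) = ∅ ∈ τ_X ✓.
  U = {x2, x3}: f^{-1}(U) = {ν} ∈ τ_X ✓.
  U = {x1, x2, x3}: f^{-1}(U) = {μ, ν} ∈ τ_X ✓.
Every preimage lies in τ_X, so f IS continuous.


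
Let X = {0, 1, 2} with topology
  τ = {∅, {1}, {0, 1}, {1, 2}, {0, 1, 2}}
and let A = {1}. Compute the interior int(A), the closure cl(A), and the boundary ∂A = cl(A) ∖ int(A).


int(A) = {1}, cl(A) = {0, 1, 2}, ∂A = {0, 2}.

Closed sets in (X, τ) are complements of opens:
  closed(X, τ) = {∅, {0}, {2}, {0, 2}, {0, 1, 2}}.
int(A) = ⋃ {U ∈ τ : U ⊆ A}. Opens contained in A: ∅, {1}.
Taking the union of these: int(A) = {1}.
cl(A) = ⋂ {C closed : A ⊆ C}. Closed sets containing A: {0, 1, 2}.
Intersecting these: cl(A) = {0, 1, 2}.
∂A = cl(A) ∖ int(A) = {0, 1, 2} ∖ {1} = {0, 2}.


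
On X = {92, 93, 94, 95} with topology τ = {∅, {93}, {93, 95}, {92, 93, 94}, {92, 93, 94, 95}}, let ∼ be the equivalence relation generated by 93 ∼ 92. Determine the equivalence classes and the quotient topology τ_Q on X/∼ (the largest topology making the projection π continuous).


X/∼ = {[92=93], [94], [95]}; |τ_Q| = 3.

Equivalence classes: [92=93], [94], [95].
Quotient map π: X → X/∼ sends 92 ↦ [92=93], 93 ↦ [92=93], 94 ↦ [94], 95 ↦ [95].
For each subset V ⊆ X/∼, compute π^{-1}(V) ⊆ X and check whether π^{-1}(V) ∈ τ. V is open in τ_Q iff π^{-1}(V) ∈ τ.
  V = {}: π^{-1}(V) = ∅ ∈ τ ✓.
  V = {[92=93]}: π^{-1}(V) = {92, 93} ∉ τ ✗.
  V = {[94]}: π^{-1}(V) = {94} ∉ τ ✗.
  V = {[92=93], [94]}: π^{-1}(V) = {92, 93, 94} ∈ τ ✓.
  V = {[95]}: π^{-1}(V) = {95} ∉ τ ✗.
  V = {[92=93], [95]}: π^{-1}(V) = {92, 93, 95} ∉ τ ✗.
  V = {[94], [95]}: π^{-1}(V) = {94, 95} ∉ τ ✗.
  V = {[92=93], [94], [95]}: π^{-1}(V) = {92, 93, 94, 95} ∈ τ ✓.
Open sets in the quotient: τ_Q = {{}, {[92=93], [94]}, {[92=93], [94], [95]}} (3 elements).


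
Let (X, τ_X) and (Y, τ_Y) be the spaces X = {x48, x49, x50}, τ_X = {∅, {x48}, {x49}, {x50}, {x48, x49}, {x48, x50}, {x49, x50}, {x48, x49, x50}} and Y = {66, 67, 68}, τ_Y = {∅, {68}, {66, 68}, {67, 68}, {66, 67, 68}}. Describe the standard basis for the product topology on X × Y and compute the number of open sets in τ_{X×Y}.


Basis B = {∅ × ∅, {x48} × {68}, {x49} × {68}, {x50} × {68}, {x48} × {66, 68}, {x48} × {67, 68}, {x48, x49} × {68}, {x48, x50} × {68}, {x49} × {66, 68}, {x49} × {67, 68}, {x49, x50} × {68}, {x50} × {66, 68}, {x50} × {67, 68}, {x48} × {66, 67, 68}, {x48, x49, x50} × {68}, {x49} × {66, 67, 68}, {x50} × {66, 67, 68}, {x48, x49} × {66, 68}, {x48, x50} × {66, 68}, {x48, x49} × {67, 68}, {x48, x50} × {67, 68}, {x49, x50} × {66, 68}, {x49, x50} × {67, 68}, {x48, x49} × {66, 67, 68}, {x48, x50} × {66, 67, 68}, {x48, x49, x50} × {66, 68}, {x48, x49, x50} × {67, 68}, {x49, x50} × {66, 67, 68}, {x48, x49, x50} × {66, 67, 68}}; |τ_{X×Y}| = 125.

Enumerate products U × V with U ∈ τ_X, V ∈ τ_Y (deduplicated):
  ∅ × ∅ = {} (∅)
  {x48} × {68} = {(x48,68)}
  {x49} × {68} = {(x49,68)}
  {x50} × {68} = {(x50,68)}
  {x48} × {66, 68} = {(x48,66), (x48,68)}
  {x48} × {67, 68} = {(x48,67), (x48,68)}
  {x48, x49} × {68} = {(x48,68), (x49,68)}
  {x48, x50} × {68} = {(x48,68), (x50,68)}
  {x49} × {66, 68} = {(x49,66), (x49,68)}
  {x49} × {67, 68} = {(x49,67), (x49,68)}
  {x49, x50} × {68} = {(x49,68), (x50,68)}
  {x50} × {66, 68} = {(x50,66), (x50,68)}
  {x50} × {67, 68} = {(x50,67), (x50,68)}
  {x48} × {66, 67, 68} = {(x48,66), (x48,67), (x48,68)}
  {x48, x49, x50} × {68} = {(x48,68), (x49,68), (x50,68)}
  {x49} × {66, 67, 68} = {(x49,66), (x49,67), (x49,68)}
  {x50} × {66, 67, 68} = {(x50,66), (x50,67), (x50,68)}
  {x48, x49} × {66, 68} = {(x48,66), (x48,68), (x49,66), (x49,68)}
  {x48, x50} × {66, 68} = {(x48,66), (x48,68), (x50,66), (x50,68)}
  {x48, x49} × {67, 68} = {(x48,67), (x48,68), (x49,67), (x49,68)}
  {x48, x50} × {67, 68} = {(x48,67), (x48,68), (x50,67), (x50,68)}
  {x49, x50} × {66, 68} = {(x49,66), (x49,68), (x50,66), (x50,68)}
  {x49, x50} × {67, 68} = {(x49,67), (x49,68), (x50,67), (x50,68)}
  {x48, x49} × {66, 67, 68} = {(x48,66), (x48,67), (x48,68), (x49,66), (x49,67), (x49,68)}
  {x48, x50} × {66, 67, 68} = {(x48,66), (x48,67), (x48,68), (x50,66), (x50,67), (x50,68)}
  {x48, x49, x50} × {66, 68} = {(x48,66), (x48,68), (x49,66), (x49,68), (x50,66), (x50,68)}
  {x48, x49, x50} × {67, 68} = {(x48,67), (x48,68), (x49,67), (x49,68), (x50,67), (x50,68)}
  {x49, x50} × {66, 67, 68} = {(x49,66), (x49,67), (x49,68), (x50,66), (x50,67), (x50,68)}
  {x48, x49, x50} × {66, 67, 68} = {(x48,66), (x48,67), (x48,68), (x49,66), (x49,67), (x49,68), (x50,66), (x50,67), (x50,68)}
These 29 distinct sets form the basis B.
Close under arbitrary unions to get τ_{X×Y}; counting gives |τ_{X×Y}| = 125.


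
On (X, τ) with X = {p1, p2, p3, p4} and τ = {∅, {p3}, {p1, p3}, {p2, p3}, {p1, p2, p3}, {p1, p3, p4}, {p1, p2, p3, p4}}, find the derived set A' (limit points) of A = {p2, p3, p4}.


A' = {p1, p2, p4}

For each x ∈ X, list the open sets U ∈ τ with x ∈ U, then check whether U ∩ (A ∖ {x}) ≠ ∅ for every such U.
  x = p1: opens ∋ x are {p1, p3}, {p1, p2, p3}, {p1, p3, p4}, {p1, p2, p3, p4}; each meets A ∖ {p1}, so x IS a limit point.
  x = p2: opens ∋ x are {p2, p3}, {p1, p2, p3}, {p1, p2, p3, p4}; each meets A ∖ {p2}, so x IS a limit point.
  x = p3: open {p3} ∋ x has {p3} ∩ (A ∖ {p3}) = ∅, so x is NOT a limit point.
  x = p4: opens ∋ x are {p1, p3, p4}, {p1, p2, p3, p4}; each meets A ∖ {p4}, so x IS a limit point.
Collecting: A' = {p1, p2, p4}.


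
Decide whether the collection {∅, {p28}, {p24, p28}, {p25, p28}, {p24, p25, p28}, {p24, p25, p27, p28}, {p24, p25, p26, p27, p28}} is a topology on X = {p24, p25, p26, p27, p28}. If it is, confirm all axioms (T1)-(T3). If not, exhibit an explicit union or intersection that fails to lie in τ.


τ IS a topology on X.

Axiom (T1): ∅ ∈ τ? Yes; X ∈ τ? Yes.
Axiom (T2/T3): check pairwise unions and intersections of members of τ.
All pairwise intersections and unions checked — each lies in τ. Therefore τ satisfies (T1), (T2), (T3): it IS a topology on X.


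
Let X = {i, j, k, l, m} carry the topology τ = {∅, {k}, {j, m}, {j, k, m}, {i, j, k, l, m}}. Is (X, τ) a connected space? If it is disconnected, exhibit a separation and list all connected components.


(X, τ) is connected.

Find clopen sets (U ∈ τ with X ∖ U ∈ τ):
  U = ∅, X ∖ U = {i, j, k, l, m} — both open, so U is clopen.
  U = {i, j, k, l, m}, X ∖ U = ∅ — both open, so U is clopen.
Only trivial clopens (∅ and X) exist, so (X, τ) is connected.
Compute connected components by grouping points that agree on all clopens:
  component: {i, j, k, l, m}


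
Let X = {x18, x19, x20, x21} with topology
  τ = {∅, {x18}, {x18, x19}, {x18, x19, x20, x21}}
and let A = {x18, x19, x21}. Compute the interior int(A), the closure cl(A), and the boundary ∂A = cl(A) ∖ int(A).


int(A) = {x18, x19}, cl(A) = {x18, x19, x20, x21}, ∂A = {x20, x21}.

Closed sets in (X, τ) are complements of opens:
  closed(X, τ) = {∅, {x20, x21}, {x19, x20, x21}, {x18, x19, x20, x21}}.
int(A) = ⋃ {U ∈ τ : U ⊆ A}. Opens contained in A: ∅, {x18}, {x18, x19}.
Taking the union of these: int(A) = {x18, x19}.
cl(A) = ⋂ {C closed : A ⊆ C}. Closed sets containing A: {x18, x19, x20, x21}.
Intersecting these: cl(A) = {x18, x19, x20, x21}.
∂A = cl(A) ∖ int(A) = {x18, x19, x20, x21} ∖ {x18, x19} = {x20, x21}.


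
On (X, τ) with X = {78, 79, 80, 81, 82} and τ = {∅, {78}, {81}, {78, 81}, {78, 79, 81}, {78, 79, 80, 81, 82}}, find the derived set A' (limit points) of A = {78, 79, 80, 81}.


A' = {79, 80, 82}

For each x ∈ X, list the open sets U ∈ τ with x ∈ U, then check whether U ∩ (A ∖ {x}) ≠ ∅ for every such U.
  x = 78: open {78} ∋ x has {78} ∩ (A ∖ {78}) = ∅, so x is NOT a limit point.
  x = 79: opens ∋ x are {78, 79, 81}, {78, 79, 80, 81, 82}; each meets A ∖ {79}, so x IS a limit point.
  x = 80: opens ∋ x are {78, 79, 80, 81, 82}; each meets A ∖ {80}, so x IS a limit point.
  x = 81: open {81} ∋ x has {81} ∩ (A ∖ {81}) = ∅, so x is NOT a limit point.
  x = 82: opens ∋ x are {78, 79, 80, 81, 82}; each meets A ∖ {82}, so x IS a limit point.
Collecting: A' = {79, 80, 82}.


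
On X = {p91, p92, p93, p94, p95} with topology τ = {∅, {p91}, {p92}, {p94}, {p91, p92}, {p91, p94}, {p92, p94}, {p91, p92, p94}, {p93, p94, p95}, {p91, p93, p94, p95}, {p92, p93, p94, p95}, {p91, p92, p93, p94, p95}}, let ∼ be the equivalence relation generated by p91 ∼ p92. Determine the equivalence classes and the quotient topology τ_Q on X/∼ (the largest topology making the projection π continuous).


X/∼ = {[p91=p92], [p93], [p94], [p95]}; |τ_Q| = 6.

Equivalence classes: [p91=p92], [p93], [p94], [p95].
Quotient map π: X → X/∼ sends p91 ↦ [p91=p92], p92 ↦ [p91=p92], p93 ↦ [p93], p94 ↦ [p94], p95 ↦ [p95].
For each subset V ⊆ X/∼, compute π^{-1}(V) ⊆ X and check whether π^{-1}(V) ∈ τ. V is open in τ_Q iff π^{-1}(V) ∈ τ.
  V = {}: π^{-1}(V) = ∅ ∈ τ ✓.
  V = {[p91=p92]}: π^{-1}(V) = {p91, p92} ∈ τ ✓.
  V = {[p93]}: π^{-1}(V) = {p93} ∉ τ ✗.
  V = {[p91=p92], [p93]}: π^{-1}(V) = {p91, p92, p93} ∉ τ ✗.
  V = {[p94]}: π^{-1}(V) = {p94} ∈ τ ✓.
  V = {[p91=p92], [p94]}: π^{-1}(V) = {p91, p92, p94} ∈ τ ✓.
  V = {[p93], [p94]}: π^{-1}(V) = {p93, p94} ∉ τ ✗.
  V = {[p91=p92], [p93], [p94]}: π^{-1}(V) = {p91, p92, p93, p94} ∉ τ ✗.
  V = {[p95]}: π^{-1}(V) = {p95} ∉ τ ✗.
  V = {[p91=p92], [p95]}: π^{-1}(V) = {p91, p92, p95} ∉ τ ✗.
  V = {[p93], [p95]}: π^{-1}(V) = {p93, p95} ∉ τ ✗.
  V = {[p91=p92], [p93], [p95]}: π^{-1}(V) = {p91, p92, p93, p95} ∉ τ ✗.
  V = {[p94], [p95]}: π^{-1}(V) = {p94, p95} ∉ τ ✗.
  V = {[p91=p92], [p94], [p95]}: π^{-1}(V) = {p91, p92, p94, p95} ∉ τ ✗.
  V = {[p93], [p94], [p95]}: π^{-1}(V) = {p93, p94, p95} ∈ τ ✓.
  V = {[p91=p92], [p93], [p94], [p95]}: π^{-1}(V) = {p91, p92, p93, p94, p95} ∈ τ ✓.
Open sets in the quotient: τ_Q = {{}, {[p91=p92]}, {[p94]}, {[p91=p92], [p94]}, {[p93], [p94], [p95]}, {[p91=p92], [p93], [p94], [p95]}} (6 elements).


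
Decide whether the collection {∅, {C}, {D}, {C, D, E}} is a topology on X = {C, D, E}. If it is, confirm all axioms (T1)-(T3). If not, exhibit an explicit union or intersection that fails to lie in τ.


τ is NOT a topology on X.

Axiom (T1): ∅ ∈ τ? Yes; X ∈ τ? Yes.
Axiom (T2/T3): check pairwise unions and intersections of members of τ.
Counterexample for (T2): {C} ∪ {D} = {C, D} ∉ τ. Therefore τ is NOT a topology.


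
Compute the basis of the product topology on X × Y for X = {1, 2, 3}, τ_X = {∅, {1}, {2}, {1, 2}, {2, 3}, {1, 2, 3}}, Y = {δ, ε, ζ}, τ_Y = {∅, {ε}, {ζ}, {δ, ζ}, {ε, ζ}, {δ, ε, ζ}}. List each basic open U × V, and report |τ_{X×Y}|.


Basis B = {∅ × ∅, {1} × {ε}, {1} × {ζ}, {2} × {ε}, {2} × {ζ}, {1} × {δ, ζ}, {1} × {ε, ζ}, {1, 2} × {ε}, {1, 2} × {ζ}, {2} × {δ, ζ}, {2} × {ε, ζ}, {2, 3} × {ε}, {2, 3} × {ζ}, {1} × {δ, ε, ζ}, {1, 2, 3} × {ε}, {1, 2, 3} × {ζ}, {2} × {δ, ε, ζ}, {1, 2} × {δ, ζ}, {1, 2} × {ε, ζ}, {2, 3} × {δ, ζ}, {2, 3} × {ε, ζ}, {1, 2} × {δ, ε, ζ}, {1, 2, 3} × {δ, ζ}, {1, 2, 3} × {ε, ζ}, {2, 3} × {δ, ε, ζ}, {1, 2, 3} × {δ, ε, ζ}}; |τ_{X×Y}| = 108.

Enumerate products U × V with U ∈ τ_X, V ∈ τ_Y (deduplicated):
  ∅ × ∅ = {} (∅)
  {1} × {ε} = {(1,ε)}
  {1} × {ζ} = {(1,ζ)}
  {2} × {ε} = {(2,ε)}
  {2} × {ζ} = {(2,ζ)}
  {1} × {δ, ζ} = {(1,δ), (1,ζ)}
  {1} × {ε, ζ} = {(1,ε), (1,ζ)}
  {1, 2} × {ε} = {(1,ε), (2,ε)}
  {1, 2} × {ζ} = {(1,ζ), (2,ζ)}
  {2} × {δ, ζ} = {(2,δ), (2,ζ)}
  {2} × {ε, ζ} = {(2,ε), (2,ζ)}
  {2, 3} × {ε} = {(2,ε), (3,ε)}
  {2, 3} × {ζ} = {(2,ζ), (3,ζ)}
  {1} × {δ, ε, ζ} = {(1,δ), (1,ε), (1,ζ)}
  {1, 2, 3} × {ε} = {(1,ε), (2,ε), (3,ε)}
  {1, 2, 3} × {ζ} = {(1,ζ), (2,ζ), (3,ζ)}
  {2} × {δ, ε, ζ} = {(2,δ), (2,ε), (2,ζ)}
  {1, 2} × {δ, ζ} = {(1,δ), (1,ζ), (2,δ), (2,ζ)}
  {1, 2} × {ε, ζ} = {(1,ε), (1,ζ), (2,ε), (2,ζ)}
  {2, 3} × {δ, ζ} = {(2,δ), (2,ζ), (3,δ), (3,ζ)}
  {2, 3} × {ε, ζ} = {(2,ε), (2,ζ), (3,ε), (3,ζ)}
  {1, 2} × {δ, ε, ζ} = {(1,δ), (1,ε), (1,ζ), (2,δ), (2,ε), (2,ζ)}
  {1, 2, 3} × {δ, ζ} = {(1,δ), (1,ζ), (2,δ), (2,ζ), (3,δ), (3,ζ)}
  {1, 2, 3} × {ε, ζ} = {(1,ε), (1,ζ), (2,ε), (2,ζ), (3,ε), (3,ζ)}
  {2, 3} × {δ, ε, ζ} = {(2,δ), (2,ε), (2,ζ), (3,δ), (3,ε), (3,ζ)}
  {1, 2, 3} × {δ, ε, ζ} = {(1,δ), (1,ε), (1,ζ), (2,δ), (2,ε), (2,ζ), (3,δ), (3,ε), (3,ζ)}
These 26 distinct sets form the basis B.
Close under arbitrary unions to get τ_{X×Y}; counting gives |τ_{X×Y}| = 108.


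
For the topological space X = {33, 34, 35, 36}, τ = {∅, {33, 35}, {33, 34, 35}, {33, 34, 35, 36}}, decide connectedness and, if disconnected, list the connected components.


(X, τ) is connected.

Find clopen sets (U ∈ τ with X ∖ U ∈ τ):
  U = ∅, X ∖ U = {33, 34, 35, 36} — both open, so U is clopen.
  U = {33, 34, 35, 36}, X ∖ U = ∅ — both open, so U is clopen.
Only trivial clopens (∅ and X) exist, so (X, τ) is connected.
Compute connected components by grouping points that agree on all clopens:
  component: {33, 34, 35, 36}


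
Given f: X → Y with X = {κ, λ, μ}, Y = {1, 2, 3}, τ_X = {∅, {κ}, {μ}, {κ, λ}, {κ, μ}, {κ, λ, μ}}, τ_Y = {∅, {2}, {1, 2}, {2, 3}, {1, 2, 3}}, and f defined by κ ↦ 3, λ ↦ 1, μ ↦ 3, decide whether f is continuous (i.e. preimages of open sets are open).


f is NOT continuous.

Compute f^{-1}(U) for each U ∈ τ_Y:
  U = ∅: f^{-1}(U) = ∅ ∈ τ_X ✓.
  U = {2}: f^{-1}(U) = ∅ ∈ τ_X ✓.
  U = {1, 2}: f^{-1}(U) = {λ} ∉ τ_X ✗.
  U = {2, 3}: f^{-1}(U) = {κ, μ} ∈ τ_X ✓.
  U = {1, 2, 3}: f^{-1}(U) = {κ, λ, μ} ∈ τ_X ✓.
Found U = {1, 2} with f^{-1}(U) = {λ} not in τ_X. Therefore f is NOT continuous.


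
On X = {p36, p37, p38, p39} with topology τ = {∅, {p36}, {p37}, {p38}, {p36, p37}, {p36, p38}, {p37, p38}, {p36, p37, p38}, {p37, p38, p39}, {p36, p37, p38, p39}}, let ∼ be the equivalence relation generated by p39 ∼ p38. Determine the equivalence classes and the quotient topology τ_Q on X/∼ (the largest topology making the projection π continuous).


X/∼ = {[p36], [p37], [p38=p39]}; |τ_Q| = 6.

Equivalence classes: [p36], [p37], [p38=p39].
Quotient map π: X → X/∼ sends p36 ↦ [p36], p37 ↦ [p37], p38 ↦ [p38=p39], p39 ↦ [p38=p39].
For each subset V ⊆ X/∼, compute π^{-1}(V) ⊆ X and check whether π^{-1}(V) ∈ τ. V is open in τ_Q iff π^{-1}(V) ∈ τ.
  V = {}: π^{-1}(V) = ∅ ∈ τ ✓.
  V = {[p36]}: π^{-1}(V) = {p36} ∈ τ ✓.
  V = {[p37]}: π^{-1}(V) = {p37} ∈ τ ✓.
  V = {[p36], [p37]}: π^{-1}(V) = {p36, p37} ∈ τ ✓.
  V = {[p38=p39]}: π^{-1}(V) = {p38, p39} ∉ τ ✗.
  V = {[p36], [p38=p39]}: π^{-1}(V) = {p36, p38, p39} ∉ τ ✗.
  V = {[p37], [p38=p39]}: π^{-1}(V) = {p37, p38, p39} ∈ τ ✓.
  V = {[p36], [p37], [p38=p39]}: π^{-1}(V) = {p36, p37, p38, p39} ∈ τ ✓.
Open sets in the quotient: τ_Q = {{}, {[p36]}, {[p37]}, {[p36], [p37]}, {[p37], [p38=p39]}, {[p36], [p37], [p38=p39]}} (6 elements).


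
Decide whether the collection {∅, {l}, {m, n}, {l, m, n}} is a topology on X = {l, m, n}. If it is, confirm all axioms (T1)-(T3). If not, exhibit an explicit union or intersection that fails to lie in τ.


τ IS a topology on X.

Axiom (T1): ∅ ∈ τ? Yes; X ∈ τ? Yes.
Axiom (T2/T3): check pairwise unions and intersections of members of τ.
All pairwise intersections and unions checked — each lies in τ. Therefore τ satisfies (T1), (T2), (T3): it IS a topology on X.


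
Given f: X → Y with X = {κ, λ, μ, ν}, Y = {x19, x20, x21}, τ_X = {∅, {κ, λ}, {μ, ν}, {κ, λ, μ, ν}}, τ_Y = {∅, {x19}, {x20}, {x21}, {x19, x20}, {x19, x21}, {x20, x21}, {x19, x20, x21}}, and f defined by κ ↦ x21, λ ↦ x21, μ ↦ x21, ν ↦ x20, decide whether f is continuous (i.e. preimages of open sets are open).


f is NOT continuous.

Compute f^{-1}(U) for each U ∈ τ_Y:
  U = ∅: f^{-1}(U) = ∅ ∈ τ_X ✓.
  U = {x19}: f^{-1}(U) = ∅ ∈ τ_X ✓.
  U = {x20}: f^{-1}(U) = {ν} ∉ τ_X ✗.
  U = {x21}: f^{-1}(U) = {κ, λ, μ} ∉ τ_X ✗.
  U = {x19, x20}: f^{-1}(U) = {ν} ∉ τ_X ✗.
  U = {x19, x21}: f^{-1}(U) = {κ, λ, μ} ∉ τ_X ✗.
  U = {x20, x21}: f^{-1}(U) = {κ, λ, μ, ν} ∈ τ_X ✓.
  U = {x19, x20, x21}: f^{-1}(U) = {κ, λ, μ, ν} ∈ τ_X ✓.
Found U = {x20} with f^{-1}(U) = {ν} not in τ_X. Therefore f is NOT continuous.


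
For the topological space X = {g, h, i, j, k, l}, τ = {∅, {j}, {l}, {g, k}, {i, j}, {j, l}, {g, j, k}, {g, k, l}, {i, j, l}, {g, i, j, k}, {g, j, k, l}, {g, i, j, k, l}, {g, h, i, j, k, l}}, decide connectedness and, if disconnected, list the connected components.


(X, τ) is connected.

Find clopen sets (U ∈ τ with X ∖ U ∈ τ):
  U = ∅, X ∖ U = {g, h, i, j, k, l} — both open, so U is clopen.
  U = {g, h, i, j, k, l}, X ∖ U = ∅ — both open, so U is clopen.
Only trivial clopens (∅ and X) exist, so (X, τ) is connected.
Compute connected components by grouping points that agree on all clopens:
  component: {g, h, i, j, k, l}


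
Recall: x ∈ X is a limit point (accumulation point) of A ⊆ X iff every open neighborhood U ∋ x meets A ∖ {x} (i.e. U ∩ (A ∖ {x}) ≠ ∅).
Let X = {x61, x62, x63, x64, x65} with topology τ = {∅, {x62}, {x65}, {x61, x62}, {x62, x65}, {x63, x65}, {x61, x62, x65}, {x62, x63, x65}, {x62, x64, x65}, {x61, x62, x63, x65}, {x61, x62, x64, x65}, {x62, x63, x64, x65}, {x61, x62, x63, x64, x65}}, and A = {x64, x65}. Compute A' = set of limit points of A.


A' = {x63, x64}

For each x ∈ X, list the open sets U ∈ τ with x ∈ U, then check whether U ∩ (A ∖ {x}) ≠ ∅ for every such U.
  x = x61: open {x61, x62} ∋ x has {x61, x62} ∩ (A ∖ {x61}) = ∅, so x is NOT a limit point.
  x = x62: open {x62} ∋ x has {x62} ∩ (A ∖ {x62}) = ∅, so x is NOT a limit point.
  x = x63: opens ∋ x are {x63, x65}, {x62, x63, x65}, {x61, x62, x63, x65}, {x62, x63, x64, x65}, {x61, x62, x63, x64, x65}; each meets A ∖ {x63}, so x IS a limit point.
  x = x64: opens ∋ x are {x62, x64, x65}, {x61, x62, x64, x65}, {x62, x63, x64, x65}, {x61, x62, x63, x64, x65}; each meets A ∖ {x64}, so x IS a limit point.
  x = x65: open {x65} ∋ x has {x65} ∩ (A ∖ {x65}) = ∅, so x is NOT a limit point.
Collecting: A' = {x63, x64}.


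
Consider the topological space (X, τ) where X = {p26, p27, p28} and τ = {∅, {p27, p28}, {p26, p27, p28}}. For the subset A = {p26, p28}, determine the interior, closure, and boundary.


int(A) = ∅, cl(A) = {p26, p27, p28}, ∂A = {p26, p27, p28}.

Closed sets in (X, τ) are complements of opens:
  closed(X, τ) = {∅, {p26}, {p26, p27, p28}}.
int(A) = ⋃ {U ∈ τ : U ⊆ A}. Opens contained in A: ∅.
Taking the union of these: int(A) = ∅.
cl(A) = ⋂ {C closed : A ⊆ C}. Closed sets containing A: {p26, p27, p28}.
Intersecting these: cl(A) = {p26, p27, p28}.
∂A = cl(A) ∖ int(A) = {p26, p27, p28} ∖ ∅ = {p26, p27, p28}.


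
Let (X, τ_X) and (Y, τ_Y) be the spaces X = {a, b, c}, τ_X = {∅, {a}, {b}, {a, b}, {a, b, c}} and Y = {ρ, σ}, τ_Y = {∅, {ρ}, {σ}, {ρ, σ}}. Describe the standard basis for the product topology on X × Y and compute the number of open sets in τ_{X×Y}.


Basis B = {∅ × ∅, {a} × {ρ}, {a} × {σ}, {b} × {ρ}, {b} × {σ}, {a} × {ρ, σ}, {a, b} × {ρ}, {a, b} × {σ}, {b} × {ρ, σ}, {a, b, c} × {ρ}, {a, b, c} × {σ}, {a, b} × {ρ, σ}, {a, b, c} × {ρ, σ}}; |τ_{X×Y}| = 25.

Enumerate products U × V with U ∈ τ_X, V ∈ τ_Y (deduplicated):
  ∅ × ∅ = {} (∅)
  {a} × {ρ} = {(a,ρ)}
  {a} × {σ} = {(a,σ)}
  {b} × {ρ} = {(b,ρ)}
  {b} × {σ} = {(b,σ)}
  {a} × {ρ, σ} = {(a,ρ), (a,σ)}
  {a, b} × {ρ} = {(a,ρ), (b,ρ)}
  {a, b} × {σ} = {(a,σ), (b,σ)}
  {b} × {ρ, σ} = {(b,ρ), (b,σ)}
  {a, b, c} × {ρ} = {(a,ρ), (b,ρ), (c,ρ)}
  {a, b, c} × {σ} = {(a,σ), (b,σ), (c,σ)}
  {a, b} × {ρ, σ} = {(a,ρ), (a,σ), (b,ρ), (b,σ)}
  {a, b, c} × {ρ, σ} = {(a,ρ), (a,σ), (b,ρ), (b,σ), (c,ρ), (c,σ)}
These 13 distinct sets form the basis B.
Close under arbitrary unions to get τ_{X×Y}; counting gives |τ_{X×Y}| = 25.


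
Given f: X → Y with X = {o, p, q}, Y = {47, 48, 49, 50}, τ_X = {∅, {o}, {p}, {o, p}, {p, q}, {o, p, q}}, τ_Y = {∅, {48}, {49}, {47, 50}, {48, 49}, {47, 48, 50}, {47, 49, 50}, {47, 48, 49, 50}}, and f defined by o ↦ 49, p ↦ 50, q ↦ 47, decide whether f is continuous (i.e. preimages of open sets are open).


f IS continuous.

Compute f^{-1}(U) for each U ∈ τ_Y:
  U = ∅: f^{-1}(U) = ∅ ∈ τ_X ✓.
  U = {48}: f^{-1}(U) = ∅ ∈ τ_X ✓.
  U = {49}: f^{-1}(U) = {o} ∈ τ_X ✓.
  U = {47, 50}: f^{-1}(U) = {p, q} ∈ τ_X ✓.
  U = {48, 49}: f^{-1}(U) = {o} ∈ τ_X ✓.
  U = {47, 48, 50}: f^{-1}(U) = {p, q} ∈ τ_X ✓.
  U = {47, 49, 50}: f^{-1}(U) = {o, p, q} ∈ τ_X ✓.
  U = {47, 48, 49, 50}: f^{-1}(U) = {o, p, q} ∈ τ_X ✓.
Every preimage lies in τ_X, so f IS continuous.


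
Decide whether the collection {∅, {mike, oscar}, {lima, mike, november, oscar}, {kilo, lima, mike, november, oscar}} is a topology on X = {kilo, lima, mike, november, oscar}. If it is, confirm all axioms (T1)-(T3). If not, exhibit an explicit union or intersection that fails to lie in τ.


τ IS a topology on X.

Axiom (T1): ∅ ∈ τ? Yes; X ∈ τ? Yes.
Axiom (T2/T3): check pairwise unions and intersections of members of τ.
All pairwise intersections and unions checked — each lies in τ. Therefore τ satisfies (T1), (T2), (T3): it IS a topology on X.


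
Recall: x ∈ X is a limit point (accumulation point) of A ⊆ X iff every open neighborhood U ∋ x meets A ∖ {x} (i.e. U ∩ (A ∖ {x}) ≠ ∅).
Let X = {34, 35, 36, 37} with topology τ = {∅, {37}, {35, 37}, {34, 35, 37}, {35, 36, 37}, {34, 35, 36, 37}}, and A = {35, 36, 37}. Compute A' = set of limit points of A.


A' = {34, 35, 36}

For each x ∈ X, list the open sets U ∈ τ with x ∈ U, then check whether U ∩ (A ∖ {x}) ≠ ∅ for every such U.
  x = 34: opens ∋ x are {34, 35, 37}, {34, 35, 36, 37}; each meets A ∖ {34}, so x IS a limit point.
  x = 35: opens ∋ x are {35, 37}, {34, 35, 37}, {35, 36, 37}, {34, 35, 36, 37}; each meets A ∖ {35}, so x IS a limit point.
  x = 36: opens ∋ x are {35, 36, 37}, {34, 35, 36, 37}; each meets A ∖ {36}, so x IS a limit point.
  x = 37: open {37} ∋ x has {37} ∩ (A ∖ {37}) = ∅, so x is NOT a limit point.
Collecting: A' = {34, 35, 36}.


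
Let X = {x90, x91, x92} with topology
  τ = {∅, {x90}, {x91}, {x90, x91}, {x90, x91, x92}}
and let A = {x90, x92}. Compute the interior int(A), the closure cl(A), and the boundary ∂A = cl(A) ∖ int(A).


int(A) = {x90}, cl(A) = {x90, x92}, ∂A = {x92}.

Closed sets in (X, τ) are complements of opens:
  closed(X, τ) = {∅, {x92}, {x90, x92}, {x91, x92}, {x90, x91, x92}}.
int(A) = ⋃ {U ∈ τ : U ⊆ A}. Opens contained in A: ∅, {x90}.
Taking the union of these: int(A) = {x90}.
cl(A) = ⋂ {C closed : A ⊆ C}. Closed sets containing A: {x90, x92}, {x90, x91, x92}.
Intersecting these: cl(A) = {x90, x92}.
∂A = cl(A) ∖ int(A) = {x90, x92} ∖ {x90} = {x92}.


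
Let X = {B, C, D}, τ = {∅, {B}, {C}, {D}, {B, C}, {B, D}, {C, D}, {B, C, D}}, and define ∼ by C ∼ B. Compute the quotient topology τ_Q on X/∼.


X/∼ = {[B=C], [D]}; |τ_Q| = 4.

Equivalence classes: [B=C], [D].
Quotient map π: X → X/∼ sends B ↦ [B=C], C ↦ [B=C], D ↦ [D].
For each subset V ⊆ X/∼, compute π^{-1}(V) ⊆ X and check whether π^{-1}(V) ∈ τ. V is open in τ_Q iff π^{-1}(V) ∈ τ.
  V = {}: π^{-1}(V) = ∅ ∈ τ ✓.
  V = {[B=C]}: π^{-1}(V) = {B, C} ∈ τ ✓.
  V = {[D]}: π^{-1}(V) = {D} ∈ τ ✓.
  V = {[B=C], [D]}: π^{-1}(V) = {B, C, D} ∈ τ ✓.
Open sets in the quotient: τ_Q = {{}, {[B=C]}, {[D]}, {[B=C], [D]}} (4 elements).


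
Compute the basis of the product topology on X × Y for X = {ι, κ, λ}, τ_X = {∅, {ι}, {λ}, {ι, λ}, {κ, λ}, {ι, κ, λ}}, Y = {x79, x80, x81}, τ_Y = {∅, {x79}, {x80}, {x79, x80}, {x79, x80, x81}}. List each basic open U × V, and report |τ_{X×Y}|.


Basis B = {∅ × ∅, {ι} × {x79}, {ι} × {x80}, {λ} × {x79}, {λ} × {x80}, {ι} × {x79, x80}, {ι, λ} × {x79}, {ι, λ} × {x80}, {κ, λ} × {x79}, {κ, λ} × {x80}, {λ} × {x79, x80}, {ι} × {x79, x80, x81}, {ι, κ, λ} × {x79}, {ι, κ, λ} × {x80}, {λ} × {x79, x80, x81}, {ι, λ} × {x79, x80}, {κ, λ} × {x79, x80}, {ι, λ} × {x79, x80, x81}, {ι, κ, λ} × {x79, x80}, {κ, λ} × {x79, x80, x81}, {ι, κ, λ} × {x79, x80, x81}}; |τ_{X×Y}| = 70.

Enumerate products U × V with U ∈ τ_X, V ∈ τ_Y (deduplicated):
  ∅ × ∅ = {} (∅)
  {ι} × {x79} = {(ι,x79)}
  {ι} × {x80} = {(ι,x80)}
  {λ} × {x79} = {(λ,x79)}
  {λ} × {x80} = {(λ,x80)}
  {ι} × {x79, x80} = {(ι,x79), (ι,x80)}
  {ι, λ} × {x79} = {(ι,x79), (λ,x79)}
  {ι, λ} × {x80} = {(ι,x80), (λ,x80)}
  {κ, λ} × {x79} = {(κ,x79), (λ,x79)}
  {κ, λ} × {x80} = {(κ,x80), (λ,x80)}
  {λ} × {x79, x80} = {(λ,x79), (λ,x80)}
  {ι} × {x79, x80, x81} = {(ι,x79), (ι,x80), (ι,x81)}
  {ι, κ, λ} × {x79} = {(ι,x79), (κ,x79), (λ,x79)}
  {ι, κ, λ} × {x80} = {(ι,x80), (κ,x80), (λ,x80)}
  {λ} × {x79, x80, x81} = {(λ,x79), (λ,x80), (λ,x81)}
  {ι, λ} × {x79, x80} = {(ι,x79), (ι,x80), (λ,x79), (λ,x80)}
  {κ, λ} × {x79, x80} = {(κ,x79), (κ,x80), (λ,x79), (λ,x80)}
  {ι, λ} × {x79, x80, x81} = {(ι,x79), (ι,x80), (ι,x81), (λ,x79), (λ,x80), (λ,x81)}
  {ι, κ, λ} × {x79, x80} = {(ι,x79), (ι,x80), (κ,x79), (κ,x80), (λ,x79), (λ,x80)}
  {κ, λ} × {x79, x80, x81} = {(κ,x79), (κ,x80), (κ,x81), (λ,x79), (λ,x80), (λ,x81)}
  {ι, κ, λ} × {x79, x80, x81} = {(ι,x79), (ι,x80), (ι,x81), (κ,x79), (κ,x80), (κ,x81), (λ,x79), (λ,x80), (λ,x81)}
These 21 distinct sets form the basis B.
Close under arbitrary unions to get τ_{X×Y}; counting gives |τ_{X×Y}| = 70.


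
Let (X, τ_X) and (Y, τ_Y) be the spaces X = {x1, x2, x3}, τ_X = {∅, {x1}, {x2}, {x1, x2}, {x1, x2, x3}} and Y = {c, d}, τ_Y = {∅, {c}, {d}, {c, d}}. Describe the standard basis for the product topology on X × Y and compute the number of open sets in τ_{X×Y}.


Basis B = {∅ × ∅, {x1} × {c}, {x1} × {d}, {x2} × {c}, {x2} × {d}, {x1} × {c, d}, {x1, x2} × {c}, {x1, x2} × {d}, {x2} × {c, d}, {x1, x2, x3} × {c}, {x1, x2, x3} × {d}, {x1, x2} × {c, d}, {x1, x2, x3} × {c, d}}; |τ_{X×Y}| = 25.

Enumerate products U × V with U ∈ τ_X, V ∈ τ_Y (deduplicated):
  ∅ × ∅ = {} (∅)
  {x1} × {c} = {(x1,c)}
  {x1} × {d} = {(x1,d)}
  {x2} × {c} = {(x2,c)}
  {x2} × {d} = {(x2,d)}
  {x1} × {c, d} = {(x1,c), (x1,d)}
  {x1, x2} × {c} = {(x1,c), (x2,c)}
  {x1, x2} × {d} = {(x1,d), (x2,d)}
  {x2} × {c, d} = {(x2,c), (x2,d)}
  {x1, x2, x3} × {c} = {(x1,c), (x2,c), (x3,c)}
  {x1, x2, x3} × {d} = {(x1,d), (x2,d), (x3,d)}
  {x1, x2} × {c, d} = {(x1,c), (x1,d), (x2,c), (x2,d)}
  {x1, x2, x3} × {c, d} = {(x1,c), (x1,d), (x2,c), (x2,d), (x3,c), (x3,d)}
These 13 distinct sets form the basis B.
Close under arbitrary unions to get τ_{X×Y}; counting gives |τ_{X×Y}| = 25.
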